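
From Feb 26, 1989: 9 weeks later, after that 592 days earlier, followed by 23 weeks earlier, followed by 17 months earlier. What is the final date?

Adding 9 weeks (= 63 days) from February 26, 1989:
February has 28 days, so 28 − 26 = 2 days remain after February 26, 1989; 63 − 2 = 61 left.
March 1989 has 31 days: 61 − 31 = 30 left.
30 days into April 1989 → April 30, 1989.
Counting back 592 days from April 30, 1989:
Going back 30 days from April 30, 1989 reaches the end of the previous month; 592 − 30 = 562 left.
March 1989 has 31 days: 562 − 31 = 531 left.
February 1989 has 28 days (1989 is not a leap year): 531 − 28 = 503 left.
January 1989 has 31 days: 503 − 31 = 472 left.
December 1988 has 31 days: 472 − 31 = 441 left.
November 1988 has 30 days: 441 − 30 = 411 left.
October 1988 has 31 days: 411 − 31 = 380 left.
September 1988 has 30 days: 380 − 30 = 350 left.
August 1988 has 31 days: 350 − 31 = 319 left.
July 1988 has 31 days: 319 − 31 = 288 left.
June 1988 has 30 days: 288 − 30 = 258 left.
May 1988 has 31 days: 258 − 31 = 227 left.
April 1988 has 30 days: 227 − 30 = 197 left.
March 1988 has 31 days: 197 − 31 = 166 left.
February 1988 has 29 days (1988 is a leap year): 166 − 29 = 137 left.
January 1988 has 31 days: 137 − 31 = 106 left.
December 1987 has 31 days: 106 − 31 = 75 left.
November 1987 has 30 days: 75 − 30 = 45 left.
October 1987 has 31 days: 45 − 31 = 14 left.
September 1987 has 30 days; 30 − 14 = 16 → September 16, 1987.
Counting back 23 weeks (= 161 days) from September 16, 1987:
Going back 16 days from September 16, 1987 reaches the end of the previous month; 161 − 16 = 145 left.
August 1987 has 31 days: 145 − 31 = 114 left.
July 1987 has 31 days: 114 − 31 = 83 left.
June 1987 has 30 days: 83 − 30 = 53 left.
May 1987 has 31 days: 53 − 31 = 22 left.
April 1987 has 30 days; 30 − 22 = 8 → April 8, 1987.
Going back 17 months from April 8, 1987:
month 4 − 17 = -13, which is month 11 of year 1985 → November 1985.
Day 8 is valid in November, giving November 8, 1985.

November 8, 1985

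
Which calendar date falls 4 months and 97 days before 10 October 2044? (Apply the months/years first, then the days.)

Counting back 4 months and 97 days from October 10, 2044: first the month/year part, then the days.
month 10 − 4 = 6 → June 2044.
Day 10 is valid in June, giving June 10, 2044.
Now subtract 97 days from June 10, 2044.
Going back 10 days from June 10, 2044 reaches the end of the previous month; 97 − 10 = 87 left.
May 2044 has 31 days: 87 − 31 = 56 left.
April 2044 has 30 days: 56 − 30 = 26 left.
March 2044 has 31 days; 31 − 26 = 5 → March 5, 2044.

March 5, 2044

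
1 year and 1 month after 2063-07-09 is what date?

August 9, 2064

Advancing 1 year and 1 month from July 9, 2063.
+1 year → 2064; month 7 + 1 = 8 → August 2064.
Day 9 is valid in August, giving August 9, 2064.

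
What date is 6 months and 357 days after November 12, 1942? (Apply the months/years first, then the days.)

Adding 6 months and 357 days from November 12, 1942: first the month/year part, then the days.
month 11 + 6 = 17, which is month 5 of year 1943 → May 1943.
Day 12 is valid in May, giving May 12, 1943.
Now add 357 days from May 12, 1943.
May has 31 days, so 31 − 12 = 19 days remain after May 12, 1943; 357 − 19 = 338 left.
June 1943 has 30 days: 338 − 30 = 308 left.
July 1943 has 31 days: 308 − 31 = 277 left.
August 1943 has 31 days: 277 − 31 = 246 left.
September 1943 has 30 days: 246 − 30 = 216 left.
October 1943 has 31 days: 216 − 31 = 185 left.
November 1943 has 30 days: 185 − 30 = 155 left.
December 1943 has 31 days: 155 − 31 = 124 left.
January 1944 has 31 days: 124 − 31 = 93 left.
February 1944 has 29 days (1944 is a leap year): 93 − 29 = 64 left.
March 1944 has 31 days: 64 − 31 = 33 left.
April 1944 has 30 days: 33 − 30 = 3 left.
3 days into May 1944 → May 3, 1944.

May 3, 1944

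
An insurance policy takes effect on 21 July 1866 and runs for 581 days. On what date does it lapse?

Counting forward 581 days from July 21, 1866.
July has 31 days, so 31 − 21 = 10 days remain after July 21, 1866; 581 − 10 = 571 left.
August 1866 has 31 days: 571 − 31 = 540 left.
September 1866 has 30 days: 540 − 30 = 510 left.
October 1866 has 31 days: 510 − 31 = 479 left.
November 1866 has 30 days: 479 − 30 = 449 left.
December 1866 has 31 days: 449 − 31 = 418 left.
January 1867 has 31 days: 418 − 31 = 387 left.
February 1867 has 28 days (1867 is not a leap year): 387 − 28 = 359 left.
March 1867 has 31 days: 359 − 31 = 328 left.
April 1867 has 30 days: 328 − 30 = 298 left.
May 1867 has 31 days: 298 − 31 = 267 left.
June 1867 has 30 days: 267 − 30 = 237 left.
July 1867 has 31 days: 237 − 31 = 206 left.
August 1867 has 31 days: 206 − 31 = 175 left.
September 1867 has 30 days: 175 − 30 = 145 left.
October 1867 has 31 days: 145 − 31 = 114 left.
November 1867 has 30 days: 114 − 30 = 84 left.
December 1867 has 31 days: 84 − 31 = 53 left.
January 1868 has 31 days: 53 − 31 = 22 left.
22 days into February 1868 → February 22, 1868.

February 22, 1868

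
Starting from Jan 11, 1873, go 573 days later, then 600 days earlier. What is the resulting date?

Advancing 573 days from January 11, 1873:
January has 31 days, so 31 − 11 = 20 days remain after January 11, 1873; 573 − 20 = 553 left.
February 1873 has 28 days (1873 is not a leap year): 553 − 28 = 525 left.
March 1873 has 31 days: 525 − 31 = 494 left.
April 1873 has 30 days: 494 − 30 = 464 left.
May 1873 has 31 days: 464 − 31 = 433 left.
June 1873 has 30 days: 433 − 30 = 403 left.
July 1873 has 31 days: 403 − 31 = 372 left.
August 1873 has 31 days: 372 − 31 = 341 left.
September 1873 has 30 days: 341 − 30 = 311 left.
October 1873 has 31 days: 311 − 31 = 280 left.
November 1873 has 30 days: 280 − 30 = 250 left.
December 1873 has 31 days: 250 − 31 = 219 left.
January 1874 has 31 days: 219 − 31 = 188 left.
February 1874 has 28 days (1874 is not a leap year): 188 − 28 = 160 left.
March 1874 has 31 days: 160 − 31 = 129 left.
April 1874 has 30 days: 129 − 30 = 99 left.
May 1874 has 31 days: 99 − 31 = 68 left.
June 1874 has 30 days: 68 − 30 = 38 left.
July 1874 has 31 days: 38 − 31 = 7 left.
7 days into August 1874 → August 7, 1874.
Subtracting 600 days from August 7, 1874:
Going back 7 days from August 7, 1874 reaches the end of the previous month; 600 − 7 = 593 left.
July 1874 has 31 days: 593 − 31 = 562 left.
June 1874 has 30 days: 562 − 30 = 532 left.
May 1874 has 31 days: 532 − 31 = 501 left.
April 1874 has 30 days: 501 − 30 = 471 left.
March 1874 has 31 days: 471 − 31 = 440 left.
February 1874 has 28 days (1874 is not a leap year): 440 − 28 = 412 left.
January 1874 has 31 days: 412 − 31 = 381 left.
December 1873 has 31 days: 381 − 31 = 350 left.
November 1873 has 30 days: 350 − 30 = 320 left.
October 1873 has 31 days: 320 − 31 = 289 left.
September 1873 has 30 days: 289 − 30 = 259 left.
August 1873 has 31 days: 259 − 31 = 228 left.
July 1873 has 31 days: 228 − 31 = 197 left.
June 1873 has 30 days: 197 − 30 = 167 left.
May 1873 has 31 days: 167 − 31 = 136 left.
April 1873 has 30 days: 136 − 30 = 106 left.
March 1873 has 31 days: 106 − 31 = 75 left.
February 1873 has 28 days (1873 is not a leap year): 75 − 28 = 47 left.
January 1873 has 31 days: 47 − 31 = 16 left.
December 1872 has 31 days; 31 − 16 = 15 → December 15, 1872.

December 15, 1872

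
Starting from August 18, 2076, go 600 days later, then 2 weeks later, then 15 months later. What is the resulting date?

July 24, 2079

Advancing 600 days from August 18, 2076:
August has 31 days, so 31 − 18 = 13 days remain after August 18, 2076; 600 − 13 = 587 left.
September 2076 has 30 days: 587 − 30 = 557 left.
October 2076 has 31 days: 557 − 31 = 526 left.
November 2076 has 30 days: 526 − 30 = 496 left.
December 2076 has 31 days: 496 − 31 = 465 left.
January 2077 has 31 days: 465 − 31 = 434 left.
February 2077 has 28 days (2077 is not a leap year): 434 − 28 = 406 left.
March 2077 has 31 days: 406 − 31 = 375 left.
April 2077 has 30 days: 375 − 30 = 345 left.
May 2077 has 31 days: 345 − 31 = 314 left.
June 2077 has 30 days: 314 − 30 = 284 left.
July 2077 has 31 days: 284 − 31 = 253 left.
August 2077 has 31 days: 253 − 31 = 222 left.
September 2077 has 30 days: 222 − 30 = 192 left.
October 2077 has 31 days: 192 − 31 = 161 left.
November 2077 has 30 days: 161 − 30 = 131 left.
December 2077 has 31 days: 131 − 31 = 100 left.
January 2078 has 31 days: 100 − 31 = 69 left.
February 2078 has 28 days (2078 is not a leap year): 69 − 28 = 41 left.
March 2078 has 31 days: 41 − 31 = 10 left.
10 days into April 2078 → April 10, 2078.
Adding 2 weeks (= 14 days) from April 10, 2078:
April has 30 days; 10 + 14 = 24, still in April.
Counting forward 15 months from April 24, 2078:
month 4 + 15 = 19, which is month 7 of year 2079 → July 2079.
Day 24 is valid in July, giving July 24, 2079.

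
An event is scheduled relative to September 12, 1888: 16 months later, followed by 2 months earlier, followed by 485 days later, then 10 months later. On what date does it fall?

Advancing 16 months from September 12, 1888:
month 9 + 16 = 25, which is month 1 of year 1890 → January 1890.
Day 12 is valid in January, giving January 12, 1890.
Going back 2 months from January 12, 1890:
month 1 − 2 = -1, which is month 11 of year 1889 → November 1889.
Day 12 is valid in November, giving November 12, 1889.
Advancing 485 days from November 12, 1889:
November has 30 days, so 30 − 12 = 18 days remain after November 12, 1889; 485 − 18 = 467 left.
December 1889 has 31 days: 467 − 31 = 436 left.
January 1890 has 31 days: 436 − 31 = 405 left.
February 1890 has 28 days (1890 is not a leap year): 405 − 28 = 377 left.
March 1890 has 31 days: 377 − 31 = 346 left.
April 1890 has 30 days: 346 − 30 = 316 left.
May 1890 has 31 days: 316 − 31 = 285 left.
June 1890 has 30 days: 285 − 30 = 255 left.
July 1890 has 31 days: 255 − 31 = 224 left.
August 1890 has 31 days: 224 − 31 = 193 left.
September 1890 has 30 days: 193 − 30 = 163 left.
October 1890 has 31 days: 163 − 31 = 132 left.
November 1890 has 30 days: 132 − 30 = 102 left.
December 1890 has 31 days: 102 − 31 = 71 left.
January 1891 has 31 days: 71 − 31 = 40 left.
February 1891 has 28 days (1891 is not a leap year): 40 − 28 = 12 left.
12 days into March 1891 → March 12, 1891.
Advancing 10 months from March 12, 1891:
month 3 + 10 = 13, which is month 1 of year 1892 → January 1892.
Day 12 is valid in January, giving January 12, 1892.

January 12, 1892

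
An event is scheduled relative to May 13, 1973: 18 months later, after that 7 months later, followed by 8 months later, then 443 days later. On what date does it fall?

May 1, 1977

Counting forward 18 months from May 13, 1973:
month 5 + 18 = 23, which is month 11 of year 1974 → November 1974.
Day 13 is valid in November, giving November 13, 1974.
Counting forward 7 months from November 13, 1974:
month 11 + 7 = 18, which is month 6 of year 1975 → June 1975.
Day 13 is valid in June, giving June 13, 1975.
Advancing 8 months from June 13, 1975:
month 6 + 8 = 14, which is month 2 of year 1976 → February 1976.
Day 13 is valid in February, giving February 13, 1976.
Adding 443 days from February 13, 1976:
February has 29 days, so 29 − 13 = 16 days remain after February 13, 1976; 443 − 16 = 427 left.
March 1976 has 31 days: 427 − 31 = 396 left.
April 1976 has 30 days: 396 − 30 = 366 left.
May 1976 has 31 days: 366 − 31 = 335 left.
June 1976 has 30 days: 335 − 30 = 305 left.
July 1976 has 31 days: 305 − 31 = 274 left.
August 1976 has 31 days: 274 − 31 = 243 left.
September 1976 has 30 days: 243 − 30 = 213 left.
October 1976 has 31 days: 213 − 31 = 182 left.
November 1976 has 30 days: 182 − 30 = 152 left.
December 1976 has 31 days: 152 − 31 = 121 left.
January 1977 has 31 days: 121 − 31 = 90 left.
February 1977 has 28 days (1977 is not a leap year): 90 − 28 = 62 left.
March 1977 has 31 days: 62 − 31 = 31 left.
April 1977 has 30 days: 31 − 30 = 1 left.
1 day into May 1977 → May 1, 1977.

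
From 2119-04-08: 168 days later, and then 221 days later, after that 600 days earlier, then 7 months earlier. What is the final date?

Counting forward 168 days from April 8, 2119:
April has 30 days, so 30 − 8 = 22 days remain after April 8, 2119; 168 − 22 = 146 left.
May 2119 has 31 days: 146 − 31 = 115 left.
June 2119 has 30 days: 115 − 30 = 85 left.
July 2119 has 31 days: 85 − 31 = 54 left.
August 2119 has 31 days: 54 − 31 = 23 left.
23 days into September 2119 → September 23, 2119.
Advancing 221 days from September 23, 2119:
September has 30 days, so 30 − 23 = 7 days remain after September 23, 2119; 221 − 7 = 214 left.
October 2119 has 31 days: 214 − 31 = 183 left.
November 2119 has 30 days: 183 − 30 = 153 left.
December 2119 has 31 days: 153 − 31 = 122 left.
January 2120 has 31 days: 122 − 31 = 91 left.
February 2120 has 29 days (2120 is a leap year): 91 − 29 = 62 left.
March 2120 has 31 days: 62 − 31 = 31 left.
April 2120 has 30 days: 31 − 30 = 1 left.
1 day into May 2120 → May 1, 2120.
Going back 600 days from May 1, 2120:
Going back 1 day from May 1, 2120 reaches the end of the previous month; 600 − 1 = 599 left.
April 2120 has 30 days: 599 − 30 = 569 left.
March 2120 has 31 days: 569 − 31 = 538 left.
February 2120 has 29 days (2120 is a leap year): 538 − 29 = 509 left.
January 2120 has 31 days: 509 − 31 = 478 left.
December 2119 has 31 days: 478 − 31 = 447 left.
November 2119 has 30 days: 447 − 30 = 417 left.
October 2119 has 31 days: 417 − 31 = 386 left.
September 2119 has 30 days: 386 − 30 = 356 left.
August 2119 has 31 days: 356 − 31 = 325 left.
July 2119 has 31 days: 325 − 31 = 294 left.
June 2119 has 30 days: 294 − 30 = 264 left.
May 2119 has 31 days: 264 − 31 = 233 left.
April 2119 has 30 days: 233 − 30 = 203 left.
March 2119 has 31 days: 203 − 31 = 172 left.
February 2119 has 28 days (2119 is not a leap year): 172 − 28 = 144 left.
January 2119 has 31 days: 144 − 31 = 113 left.
December 2118 has 31 days: 113 − 31 = 82 left.
November 2118 has 30 days: 82 − 30 = 52 left.
October 2118 has 31 days: 52 − 31 = 21 left.
September 2118 has 30 days; 30 − 21 = 9 → September 9, 2118.
Subtracting 7 months from September 9, 2118:
month 9 − 7 = 2 → February 2118.
Day 9 is valid in February, giving February 9, 2118.

February 9, 2118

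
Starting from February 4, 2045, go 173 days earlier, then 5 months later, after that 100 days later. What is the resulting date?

Going back 173 days from February 4, 2045:
Going back 4 days from February 4, 2045 reaches the end of the previous month; 173 − 4 = 169 left.
January 2045 has 31 days: 169 − 31 = 138 left.
December 2044 has 31 days: 138 − 31 = 107 left.
November 2044 has 30 days: 107 − 30 = 77 left.
October 2044 has 31 days: 77 − 31 = 46 left.
September 2044 has 30 days: 46 − 30 = 16 left.
August 2044 has 31 days; 31 − 16 = 15 → August 15, 2044.
Counting forward 5 months from August 15, 2044:
month 8 + 5 = 13, which is month 1 of year 2045 → January 2045.
Day 15 is valid in January, giving January 15, 2045.
Counting forward 100 days from January 15, 2045:
January has 31 days, so 31 − 15 = 16 days remain after January 15, 2045; 100 − 16 = 84 left.
February 2045 has 28 days (2045 is not a leap year): 84 − 28 = 56 left.
March 2045 has 31 days: 56 − 31 = 25 left.
25 days into April 2045 → April 25, 2045.

April 25, 2045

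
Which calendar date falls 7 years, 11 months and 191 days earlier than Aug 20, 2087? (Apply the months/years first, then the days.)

March 13, 2079

Going back 7 years, 11 months and 191 days from August 20, 2087: first the month/year part, then the days.
-7 years → 2080; month 8 − 11 = -3, which is month 9 of year 2079 → September 2079.
Day 20 is valid in September, giving September 20, 2079.
Now subtract 191 days from September 20, 2079.
Going back 20 days from September 20, 2079 reaches the end of the previous month; 191 − 20 = 171 left.
August 2079 has 31 days: 171 − 31 = 140 left.
July 2079 has 31 days: 140 − 31 = 109 left.
June 2079 has 30 days: 109 − 30 = 79 left.
May 2079 has 31 days: 79 − 31 = 48 left.
April 2079 has 30 days: 48 − 30 = 18 left.
March 2079 has 31 days; 31 − 18 = 13 → March 13, 2079.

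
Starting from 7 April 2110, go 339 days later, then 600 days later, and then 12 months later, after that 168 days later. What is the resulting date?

Counting forward 339 days from April 7, 2110:
April has 30 days, so 30 − 7 = 23 days remain after April 7, 2110; 339 − 23 = 316 left.
May 2110 has 31 days: 316 − 31 = 285 left.
June 2110 has 30 days: 285 − 30 = 255 left.
July 2110 has 31 days: 255 − 31 = 224 left.
August 2110 has 31 days: 224 − 31 = 193 left.
September 2110 has 30 days: 193 − 30 = 163 left.
October 2110 has 31 days: 163 − 31 = 132 left.
November 2110 has 30 days: 132 − 30 = 102 left.
December 2110 has 31 days: 102 − 31 = 71 left.
January 2111 has 31 days: 71 − 31 = 40 left.
February 2111 has 28 days (2111 is not a leap year): 40 − 28 = 12 left.
12 days into March 2111 → March 12, 2111.
Advancing 600 days from March 12, 2111:
March has 31 days, so 31 − 12 = 19 days remain after March 12, 2111; 600 − 19 = 581 left.
April 2111 has 30 days: 581 − 30 = 551 left.
May 2111 has 31 days: 551 − 31 = 520 left.
June 2111 has 30 days: 520 − 30 = 490 left.
July 2111 has 31 days: 490 − 31 = 459 left.
August 2111 has 31 days: 459 − 31 = 428 left.
September 2111 has 30 days: 428 − 30 = 398 left.
October 2111 has 31 days: 398 − 31 = 367 left.
November 2111 has 30 days: 367 − 30 = 337 left.
December 2111 has 31 days: 337 − 31 = 306 left.
January 2112 has 31 days: 306 − 31 = 275 left.
February 2112 has 29 days (2112 is a leap year): 275 − 29 = 246 left.
March 2112 has 31 days: 246 − 31 = 215 left.
April 2112 has 30 days: 215 − 30 = 185 left.
May 2112 has 31 days: 185 − 31 = 154 left.
June 2112 has 30 days: 154 − 30 = 124 left.
July 2112 has 31 days: 124 − 31 = 93 left.
August 2112 has 31 days: 93 − 31 = 62 left.
September 2112 has 30 days: 62 − 30 = 32 left.
October 2112 has 31 days: 32 − 31 = 1 left.
1 day into November 2112 → November 1, 2112.
Counting forward 12 months from November 1, 2112:
month 11 + 12 = 23, which is month 11 of year 2113 → November 2113.
Day 1 is valid in November, giving November 1, 2113.
Adding 168 days from November 1, 2113:
November has 30 days, so 30 − 1 = 29 days remain after November 1, 2113; 168 − 29 = 139 left.
December 2113 has 31 days: 139 − 31 = 108 left.
January 2114 has 31 days: 108 − 31 = 77 left.
February 2114 has 28 days (2114 is not a leap year): 77 − 28 = 49 left.
March 2114 has 31 days: 49 − 31 = 18 left.
18 days into April 2114 → April 18, 2114.

April 18, 2114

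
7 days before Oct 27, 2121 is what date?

October 20, 2121

Counting back 7 days from October 27, 2121.
27 − 7 = 20, still in October 2121.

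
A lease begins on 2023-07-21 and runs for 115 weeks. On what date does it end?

Adding 115 weeks = 805 days from July 21, 2023.
July has 31 days, so 31 − 21 = 10 days remain after July 21, 2023; 805 − 10 = 795 left.
August 2023 has 31 days: 795 − 31 = 764 left.
September 2023 has 30 days: 764 − 30 = 734 left.
October 2023 has 31 days: 734 − 31 = 703 left.
November 2023 has 30 days: 703 − 30 = 673 left.
December 2023 has 31 days: 673 − 31 = 642 left.
January 2024 has 31 days: 642 − 31 = 611 left.
February 2024 has 29 days (2024 is a leap year): 611 − 29 = 582 left.
March 2024 has 31 days: 582 − 31 = 551 left.
April 2024 has 30 days: 551 − 30 = 521 left.
May 2024 has 31 days: 521 − 31 = 490 left.
June 2024 has 30 days: 490 − 30 = 460 left.
July 2024 has 31 days: 460 − 31 = 429 left.
August 2024 has 31 days: 429 − 31 = 398 left.
September 2024 has 30 days: 398 − 30 = 368 left.
October 2024 has 31 days: 368 − 31 = 337 left.
November 2024 has 30 days: 337 − 30 = 307 left.
December 2024 has 31 days: 307 − 31 = 276 left.
January 2025 has 31 days: 276 − 31 = 245 left.
February 2025 has 28 days (2025 is not a leap year): 245 − 28 = 217 left.
March 2025 has 31 days: 217 − 31 = 186 left.
April 2025 has 30 days: 186 − 30 = 156 left.
May 2025 has 31 days: 156 − 31 = 125 left.
June 2025 has 30 days: 125 − 30 = 95 left.
July 2025 has 31 days: 95 − 31 = 64 left.
August 2025 has 31 days: 64 − 31 = 33 left.
September 2025 has 30 days: 33 − 30 = 3 left.
3 days into October 2025 → October 3, 2025.

October 3, 2025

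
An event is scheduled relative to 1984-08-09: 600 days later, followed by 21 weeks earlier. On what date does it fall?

Counting forward 600 days from August 9, 1984:
August has 31 days, so 31 − 9 = 22 days remain after August 9, 1984; 600 − 22 = 578 left.
September 1984 has 30 days: 578 − 30 = 548 left.
October 1984 has 31 days: 548 − 31 = 517 left.
November 1984 has 30 days: 517 − 30 = 487 left.
December 1984 has 31 days: 487 − 31 = 456 left.
January 1985 has 31 days: 456 − 31 = 425 left.
February 1985 has 28 days (1985 is not a leap year): 425 − 28 = 397 left.
March 1985 has 31 days: 397 − 31 = 366 left.
April 1985 has 30 days: 366 − 30 = 336 left.
May 1985 has 31 days: 336 − 31 = 305 left.
June 1985 has 30 days: 305 − 30 = 275 left.
July 1985 has 31 days: 275 − 31 = 244 left.
August 1985 has 31 days: 244 − 31 = 213 left.
September 1985 has 30 days: 213 − 30 = 183 left.
October 1985 has 31 days: 183 − 31 = 152 left.
November 1985 has 30 days: 152 − 30 = 122 left.
December 1985 has 31 days: 122 − 31 = 91 left.
January 1986 has 31 days: 91 − 31 = 60 left.
February 1986 has 28 days (1986 is not a leap year): 60 − 28 = 32 left.
March 1986 has 31 days: 32 − 31 = 1 left.
1 day into April 1986 → April 1, 1986.
Counting back 21 weeks (= 147 days) from April 1, 1986:
Going back 1 day from April 1, 1986 reaches the end of the previous month; 147 − 1 = 146 left.
March 1986 has 31 days: 146 − 31 = 115 left.
February 1986 has 28 days (1986 is not a leap year): 115 − 28 = 87 left.
January 1986 has 31 days: 87 − 31 = 56 left.
December 1985 has 31 days: 56 − 31 = 25 left.
November 1985 has 30 days; 30 − 25 = 5 → November 5, 1985.

November 5, 1985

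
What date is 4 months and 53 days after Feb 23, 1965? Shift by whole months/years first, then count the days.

Adding 4 months and 53 days from February 23, 1965: first the month/year part, then the days.
month 2 + 4 = 6 → June 1965.
Day 23 is valid in June, giving June 23, 1965.
Now add 53 days from June 23, 1965.
June has 30 days, so 30 − 23 = 7 days remain after June 23, 1965; 53 − 7 = 46 left.
July 1965 has 31 days: 46 − 31 = 15 left.
15 days into August 1965 → August 15, 1965.

August 15, 1965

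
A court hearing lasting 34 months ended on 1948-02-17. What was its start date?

Counting back 34 months from February 17, 1948.
month 2 − 34 = -32, which is month 4 of year 1945 → April 1945.
Day 17 is valid in April, giving April 17, 1945.

April 17, 1945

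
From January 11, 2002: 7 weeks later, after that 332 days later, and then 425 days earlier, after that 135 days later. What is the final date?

Adding 7 weeks (= 49 days) from January 11, 2002:
January has 31 days, so 31 − 11 = 20 days remain after January 11, 2002; 49 − 20 = 29 left.
February 2002 has 28 days (2002 is not a leap year): 29 − 28 = 1 left.
1 day into March 2002 → March 1, 2002.
Adding 332 days from March 1, 2002:
March has 31 days, so 31 − 1 = 30 days remain after March 1, 2002; 332 − 30 = 302 left.
April 2002 has 30 days: 302 − 30 = 272 left.
May 2002 has 31 days: 272 − 31 = 241 left.
June 2002 has 30 days: 241 − 30 = 211 left.
July 2002 has 31 days: 211 − 31 = 180 left.
August 2002 has 31 days: 180 − 31 = 149 left.
September 2002 has 30 days: 149 − 30 = 119 left.
October 2002 has 31 days: 119 − 31 = 88 left.
November 2002 has 30 days: 88 − 30 = 58 left.
December 2002 has 31 days: 58 − 31 = 27 left.
27 days into January 2003 → January 27, 2003.
Counting back 425 days from January 27, 2003:
Going back 27 days from January 27, 2003 reaches the end of the previous month; 425 − 27 = 398 left.
December 2002 has 31 days: 398 − 31 = 367 left.
November 2002 has 30 days: 367 − 30 = 337 left.
October 2002 has 31 days: 337 − 31 = 306 left.
September 2002 has 30 days: 306 − 30 = 276 left.
August 2002 has 31 days: 276 − 31 = 245 left.
July 2002 has 31 days: 245 − 31 = 214 left.
June 2002 has 30 days: 214 − 30 = 184 left.
May 2002 has 31 days: 184 − 31 = 153 left.
April 2002 has 30 days: 153 − 30 = 123 left.
March 2002 has 31 days: 123 − 31 = 92 left.
February 2002 has 28 days (2002 is not a leap year): 92 − 28 = 64 left.
January 2002 has 31 days: 64 − 31 = 33 left.
December 2001 has 31 days: 33 − 31 = 2 left.
November 2001 has 30 days; 30 − 2 = 28 → November 28, 2001.
Adding 135 days from November 28, 2001:
November has 30 days, so 30 − 28 = 2 days remain after November 28, 2001; 135 − 2 = 133 left.
December 2001 has 31 days: 133 − 31 = 102 left.
January 2002 has 31 days: 102 − 31 = 71 left.
February 2002 has 28 days (2002 is not a leap year): 71 − 28 = 43 left.
March 2002 has 31 days: 43 − 31 = 12 left.
12 days into April 2002 → April 12, 2002.

April 12, 2002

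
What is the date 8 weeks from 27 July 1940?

September 21, 1940

Counting forward 8 weeks = 56 days from July 27, 1940.
July has 31 days, so 31 − 27 = 4 days remain after July 27, 1940; 56 − 4 = 52 left.
August 1940 has 31 days: 52 − 31 = 21 left.
21 days into September 1940 → September 21, 1940.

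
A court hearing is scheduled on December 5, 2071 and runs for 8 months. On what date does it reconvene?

August 5, 2072

Adding 8 months from December 5, 2071.
month 12 + 8 = 20, which is month 8 of year 2072 → August 2072.
Day 5 is valid in August, giving August 5, 2072.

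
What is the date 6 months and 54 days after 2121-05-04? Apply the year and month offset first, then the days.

Adding 6 months and 54 days from May 4, 2121: first the month/year part, then the days.
month 5 + 6 = 11 → November 2121.
Day 4 is valid in November, giving November 4, 2121.
Now add 54 days from November 4, 2121.
November has 30 days, so 30 − 4 = 26 days remain after November 4, 2121; 54 − 26 = 28 left.
28 days into December 2121 → December 28, 2121.

December 28, 2121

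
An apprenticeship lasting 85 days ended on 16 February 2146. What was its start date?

November 23, 2145

Subtracting 85 days from February 16, 2146.
Going back 16 days from February 16, 2146 reaches the end of the previous month; 85 − 16 = 69 left.
January 2146 has 31 days: 69 − 31 = 38 left.
December 2145 has 31 days: 38 − 31 = 7 left.
November 2145 has 30 days; 30 − 7 = 23 → November 23, 2145.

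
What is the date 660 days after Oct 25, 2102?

Advancing 660 days from October 25, 2102.
October has 31 days, so 31 − 25 = 6 days remain after October 25, 2102; 660 − 6 = 654 left.
November 2102 has 30 days: 654 − 30 = 624 left.
December 2102 has 31 days: 624 − 31 = 593 left.
January 2103 has 31 days: 593 − 31 = 562 left.
February 2103 has 28 days (2103 is not a leap year): 562 − 28 = 534 left.
March 2103 has 31 days: 534 − 31 = 503 left.
April 2103 has 30 days: 503 − 30 = 473 left.
May 2103 has 31 days: 473 − 31 = 442 left.
June 2103 has 30 days: 442 − 30 = 412 left.
July 2103 has 31 days: 412 − 31 = 381 left.
August 2103 has 31 days: 381 − 31 = 350 left.
September 2103 has 30 days: 350 − 30 = 320 left.
October 2103 has 31 days: 320 − 31 = 289 left.
November 2103 has 30 days: 289 − 30 = 259 left.
December 2103 has 31 days: 259 − 31 = 228 left.
January 2104 has 31 days: 228 − 31 = 197 left.
February 2104 has 29 days (2104 is a leap year): 197 − 29 = 168 left.
March 2104 has 31 days: 168 − 31 = 137 left.
April 2104 has 30 days: 137 − 30 = 107 left.
May 2104 has 31 days: 107 − 31 = 76 left.
June 2104 has 30 days: 76 − 30 = 46 left.
July 2104 has 31 days: 46 − 31 = 15 left.
15 days into August 2104 → August 15, 2104.

August 15, 2104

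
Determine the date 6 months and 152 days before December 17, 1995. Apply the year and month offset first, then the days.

January 16, 1995

Counting back 6 months and 152 days from December 17, 1995: first the month/year part, then the days.
month 12 − 6 = 6 → June 1995.
Day 17 is valid in June, giving June 17, 1995.
Now subtract 152 days from June 17, 1995.
Going back 17 days from June 17, 1995 reaches the end of the previous month; 152 − 17 = 135 left.
May 1995 has 31 days: 135 − 31 = 104 left.
April 1995 has 30 days: 104 − 30 = 74 left.
March 1995 has 31 days: 74 − 31 = 43 left.
February 1995 has 28 days (1995 is not a leap year): 43 − 28 = 15 left.
January 1995 has 31 days; 31 − 15 = 16 → January 16, 1995.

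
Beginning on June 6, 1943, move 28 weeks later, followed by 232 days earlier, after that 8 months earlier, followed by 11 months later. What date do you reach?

August 1, 1943

Advancing 28 weeks (= 196 days) from June 6, 1943:
June has 30 days, so 30 − 6 = 24 days remain after June 6, 1943; 196 − 24 = 172 left.
July 1943 has 31 days: 172 − 31 = 141 left.
August 1943 has 31 days: 141 − 31 = 110 left.
September 1943 has 30 days: 110 − 30 = 80 left.
October 1943 has 31 days: 80 − 31 = 49 left.
November 1943 has 30 days: 49 − 30 = 19 left.
19 days into December 1943 → December 19, 1943.
Counting back 232 days from December 19, 1943:
Going back 19 days from December 19, 1943 reaches the end of the previous month; 232 − 19 = 213 left.
November 1943 has 30 days: 213 − 30 = 183 left.
October 1943 has 31 days: 183 − 31 = 152 left.
September 1943 has 30 days: 152 − 30 = 122 left.
August 1943 has 31 days: 122 − 31 = 91 left.
July 1943 has 31 days: 91 − 31 = 60 left.
June 1943 has 30 days: 60 − 30 = 30 left.
May 1943 has 31 days; 31 − 30 = 1 → May 1, 1943.
Subtracting 8 months from May 1, 1943:
month 5 − 8 = -3, which is month 9 of year 1942 → September 1942.
Day 1 is valid in September, giving September 1, 1942.
Adding 11 months from September 1, 1942:
month 9 + 11 = 20, which is month 8 of year 1943 → August 1943.
Day 1 is valid in August, giving August 1, 1943.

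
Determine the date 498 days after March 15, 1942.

July 26, 1943

Advancing 498 days from March 15, 1942.
March has 31 days, so 31 − 15 = 16 days remain after March 15, 1942; 498 − 16 = 482 left.
April 1942 has 30 days: 482 − 30 = 452 left.
May 1942 has 31 days: 452 − 31 = 421 left.
June 1942 has 30 days: 421 − 30 = 391 left.
July 1942 has 31 days: 391 − 31 = 360 left.
August 1942 has 31 days: 360 − 31 = 329 left.
September 1942 has 30 days: 329 − 30 = 299 left.
October 1942 has 31 days: 299 − 31 = 268 left.
November 1942 has 30 days: 268 − 30 = 238 left.
December 1942 has 31 days: 238 − 31 = 207 left.
January 1943 has 31 days: 207 − 31 = 176 left.
February 1943 has 28 days (1943 is not a leap year): 176 − 28 = 148 left.
March 1943 has 31 days: 148 − 31 = 117 left.
April 1943 has 30 days: 117 − 30 = 87 left.
May 1943 has 31 days: 87 − 31 = 56 left.
June 1943 has 30 days: 56 − 30 = 26 left.
26 days into July 1943 → July 26, 1943.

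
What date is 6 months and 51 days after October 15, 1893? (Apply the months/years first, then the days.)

June 5, 1894

Advancing 6 months and 51 days from October 15, 1893: first the month/year part, then the days.
month 10 + 6 = 16, which is month 4 of year 1894 → April 1894.
Day 15 is valid in April, giving April 15, 1894.
Now add 51 days from April 15, 1894.
April has 30 days, so 30 − 15 = 15 days remain after April 15, 1894; 51 − 15 = 36 left.
May 1894 has 31 days: 36 − 31 = 5 left.
5 days into June 1894 → June 5, 1894.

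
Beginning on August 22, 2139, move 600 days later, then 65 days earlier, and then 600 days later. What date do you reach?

Counting forward 600 days from August 22, 2139:
August has 31 days, so 31 − 22 = 9 days remain after August 22, 2139; 600 − 9 = 591 left.
September 2139 has 30 days: 591 − 30 = 561 left.
October 2139 has 31 days: 561 − 31 = 530 left.
November 2139 has 30 days: 530 − 30 = 500 left.
December 2139 has 31 days: 500 − 31 = 469 left.
January 2140 has 31 days: 469 − 31 = 438 left.
February 2140 has 29 days (2140 is a leap year): 438 − 29 = 409 left.
March 2140 has 31 days: 409 − 31 = 378 left.
April 2140 has 30 days: 378 − 30 = 348 left.
May 2140 has 31 days: 348 − 31 = 317 left.
June 2140 has 30 days: 317 − 30 = 287 left.
July 2140 has 31 days: 287 − 31 = 256 left.
August 2140 has 31 days: 256 − 31 = 225 left.
September 2140 has 30 days: 225 − 30 = 195 left.
October 2140 has 31 days: 195 − 31 = 164 left.
November 2140 has 30 days: 164 − 30 = 134 left.
December 2140 has 31 days: 134 − 31 = 103 left.
January 2141 has 31 days: 103 − 31 = 72 left.
February 2141 has 28 days (2141 is not a leap year): 72 − 28 = 44 left.
March 2141 has 31 days: 44 − 31 = 13 left.
13 days into April 2141 → April 13, 2141.
Counting back 65 days from April 13, 2141:
Going back 13 days from April 13, 2141 reaches the end of the previous month; 65 − 13 = 52 left.
March 2141 has 31 days: 52 − 31 = 21 left.
February 2141 has 28 days; 28 − 21 = 7 → February 7, 2141.
Adding 600 days from February 7, 2141:
February has 28 days, so 28 − 7 = 21 days remain after February 7, 2141; 600 − 21 = 579 left.
March 2141 has 31 days: 579 − 31 = 548 left.
April 2141 has 30 days: 548 − 30 = 518 left.
May 2141 has 31 days: 518 − 31 = 487 left.
June 2141 has 30 days: 487 − 30 = 457 left.
July 2141 has 31 days: 457 − 31 = 426 left.
August 2141 has 31 days: 426 − 31 = 395 left.
September 2141 has 30 days: 395 − 30 = 365 left.
October 2141 has 31 days: 365 − 31 = 334 left.
November 2141 has 30 days: 334 − 30 = 304 left.
December 2141 has 31 days: 304 − 31 = 273 left.
January 2142 has 31 days: 273 − 31 = 242 left.
February 2142 has 28 days (2142 is not a leap year): 242 − 28 = 214 left.
March 2142 has 31 days: 214 − 31 = 183 left.
April 2142 has 30 days: 183 − 30 = 153 left.
May 2142 has 31 days: 153 − 31 = 122 left.
June 2142 has 30 days: 122 − 30 = 92 left.
July 2142 has 31 days: 92 − 31 = 61 left.
August 2142 has 31 days: 61 − 31 = 30 left.
30 days into September 2142 → September 30, 2142.

September 30, 2142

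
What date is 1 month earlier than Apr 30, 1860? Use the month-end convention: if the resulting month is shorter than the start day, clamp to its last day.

March 30, 1860

Going back 1 month from April 30, 1860.
month 4 − 1 = 3 → March 1860.
Day 30 is valid in March, giving March 30, 1860.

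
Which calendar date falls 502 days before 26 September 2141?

May 12, 2140

Counting back 502 days from September 26, 2141.
Going back 26 days from September 26, 2141 reaches the end of the previous month; 502 − 26 = 476 left.
August 2141 has 31 days: 476 − 31 = 445 left.
July 2141 has 31 days: 445 − 31 = 414 left.
June 2141 has 30 days: 414 − 30 = 384 left.
May 2141 has 31 days: 384 − 31 = 353 left.
April 2141 has 30 days: 353 − 30 = 323 left.
March 2141 has 31 days: 323 − 31 = 292 left.
February 2141 has 28 days (2141 is not a leap year): 292 − 28 = 264 left.
January 2141 has 31 days: 264 − 31 = 233 left.
December 2140 has 31 days: 233 − 31 = 202 left.
November 2140 has 30 days: 202 − 30 = 172 left.
October 2140 has 31 days: 172 − 31 = 141 left.
September 2140 has 30 days: 141 − 30 = 111 left.
August 2140 has 31 days: 111 − 31 = 80 left.
July 2140 has 31 days: 80 − 31 = 49 left.
June 2140 has 30 days: 49 − 30 = 19 left.
May 2140 has 31 days; 31 − 19 = 12 → May 12, 2140.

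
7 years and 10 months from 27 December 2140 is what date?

October 27, 2148

Counting forward 7 years and 10 months from December 27, 2140.
+7 years → 2147; month 12 + 10 = 22, which is month 10 of year 2148 → October 2148.
Day 27 is valid in October, giving October 27, 2148.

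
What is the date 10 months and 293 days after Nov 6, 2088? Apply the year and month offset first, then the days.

Adding 10 months and 293 days from November 6, 2088: first the month/year part, then the days.
month 11 + 10 = 21, which is month 9 of year 2089 → September 2089.
Day 6 is valid in September, giving September 6, 2089.
Now add 293 days from September 6, 2089.
September has 30 days, so 30 − 6 = 24 days remain after September 6, 2089; 293 − 24 = 269 left.
October 2089 has 31 days: 269 − 31 = 238 left.
November 2089 has 30 days: 238 − 30 = 208 left.
December 2089 has 31 days: 208 − 31 = 177 left.
January 2090 has 31 days: 177 − 31 = 146 left.
February 2090 has 28 days (2090 is not a leap year): 146 − 28 = 118 left.
March 2090 has 31 days: 118 − 31 = 87 left.
April 2090 has 30 days: 87 − 30 = 57 left.
May 2090 has 31 days: 57 − 31 = 26 left.
26 days into June 2090 → June 26, 2090.

June 26, 2090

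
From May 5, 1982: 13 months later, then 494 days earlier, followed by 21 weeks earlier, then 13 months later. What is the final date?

October 2, 1982

Advancing 13 months from May 5, 1982:
month 5 + 13 = 18, which is month 6 of year 1983 → June 1983.
Day 5 is valid in June, giving June 5, 1983.
Counting back 494 days from June 5, 1983:
Going back 5 days from June 5, 1983 reaches the end of the previous month; 494 − 5 = 489 left.
May 1983 has 31 days: 489 − 31 = 458 left.
April 1983 has 30 days: 458 − 30 = 428 left.
March 1983 has 31 days: 428 − 31 = 397 left.
February 1983 has 28 days (1983 is not a leap year): 397 − 28 = 369 left.
January 1983 has 31 days: 369 − 31 = 338 left.
December 1982 has 31 days: 338 − 31 = 307 left.
November 1982 has 30 days: 307 − 30 = 277 left.
October 1982 has 31 days: 277 − 31 = 246 left.
September 1982 has 30 days: 246 − 30 = 216 left.
August 1982 has 31 days: 216 − 31 = 185 left.
July 1982 has 31 days: 185 − 31 = 154 left.
June 1982 has 30 days: 154 − 30 = 124 left.
May 1982 has 31 days: 124 − 31 = 93 left.
April 1982 has 30 days: 93 − 30 = 63 left.
March 1982 has 31 days: 63 − 31 = 32 left.
February 1982 has 28 days (1982 is not a leap year): 32 − 28 = 4 left.
January 1982 has 31 days; 31 − 4 = 27 → January 27, 1982.
Counting back 21 weeks (= 147 days) from January 27, 1982:
Going back 27 days from January 27, 1982 reaches the end of the previous month; 147 − 27 = 120 left.
December 1981 has 31 days: 120 − 31 = 89 left.
November 1981 has 30 days: 89 − 30 = 59 left.
October 1981 has 31 days: 59 − 31 = 28 left.
September 1981 has 30 days; 30 − 28 = 2 → September 2, 1981.
Advancing 13 months from September 2, 1981:
month 9 + 13 = 22, which is month 10 of year 1982 → October 1982.
Day 2 is valid in October, giving October 2, 1982.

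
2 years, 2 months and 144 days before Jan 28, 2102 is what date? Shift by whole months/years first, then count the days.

July 7, 2099

Counting back 2 years, 2 months and 144 days from January 28, 2102: first the month/year part, then the days.
-2 years → 2100; month 1 − 2 = -1, which is month 11 of year 2099 → November 2099.
Day 28 is valid in November, giving November 28, 2099.
Now subtract 144 days from November 28, 2099.
Going back 28 days from November 28, 2099 reaches the end of the previous month; 144 − 28 = 116 left.
October 2099 has 31 days: 116 − 31 = 85 left.
September 2099 has 30 days: 85 − 30 = 55 left.
August 2099 has 31 days: 55 − 31 = 24 left.
July 2099 has 31 days; 31 − 24 = 7 → July 7, 2099.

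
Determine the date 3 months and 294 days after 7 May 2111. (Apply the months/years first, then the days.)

Adding 3 months and 294 days from May 7, 2111: first the month/year part, then the days.
month 5 + 3 = 8 → August 2111.
Day 7 is valid in August, giving August 7, 2111.
Now add 294 days from August 7, 2111.
August has 31 days, so 31 − 7 = 24 days remain after August 7, 2111; 294 − 24 = 270 left.
September 2111 has 30 days: 270 − 30 = 240 left.
October 2111 has 31 days: 240 − 31 = 209 left.
November 2111 has 30 days: 209 − 30 = 179 left.
December 2111 has 31 days: 179 − 31 = 148 left.
January 2112 has 31 days: 148 − 31 = 117 left.
February 2112 has 29 days (2112 is a leap year): 117 − 29 = 88 left.
March 2112 has 31 days: 88 − 31 = 57 left.
April 2112 has 30 days: 57 − 30 = 27 left.
27 days into May 2112 → May 27, 2112.

May 27, 2112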